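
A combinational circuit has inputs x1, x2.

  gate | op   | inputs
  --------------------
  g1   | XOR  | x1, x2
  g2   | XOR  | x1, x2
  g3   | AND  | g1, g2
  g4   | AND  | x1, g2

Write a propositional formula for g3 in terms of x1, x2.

(x1 XOR x2) AND (x1 XOR x2)

g1 = x1 XOR x2
g2 = x1 XOR x2
g3 = g1 AND g2 = (x1 XOR x2) AND (x1 XOR x2)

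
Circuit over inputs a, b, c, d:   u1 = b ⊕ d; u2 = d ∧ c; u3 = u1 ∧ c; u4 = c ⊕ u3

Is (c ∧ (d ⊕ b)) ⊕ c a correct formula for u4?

Yes

u1 = b ⊕ d
u3 = u1 ∧ c = (b ⊕ d) ∧ c
u4 = c ⊕ u3 = c ⊕ ((b ⊕ d) ∧ c)
At a=0, b=0, c=0, d=0: circuit gives 0, formula gives 0.
At a=0, b=0, c=1, d=0: circuit gives 1, formula gives 1.
Agrees on all 16 inputs.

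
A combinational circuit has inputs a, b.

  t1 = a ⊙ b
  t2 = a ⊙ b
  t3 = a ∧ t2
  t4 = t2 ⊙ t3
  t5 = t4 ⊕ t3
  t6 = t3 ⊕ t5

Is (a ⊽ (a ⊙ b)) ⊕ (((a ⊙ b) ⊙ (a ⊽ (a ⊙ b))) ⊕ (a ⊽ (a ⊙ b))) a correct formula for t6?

No

t2 = a ⊙ b
t3 = a ∧ t2 = a ∧ (a ⊙ b)
t4 = t2 ⊙ t3 = (a ⊙ b) ⊙ (a ∧ (a ⊙ b))
t5 = t4 ⊕ t3 = ((a ⊙ b) ⊙ (a ∧ (a ⊙ b))) ⊕ (a ∧ (a ⊙ b))
t6 = t3 ⊕ t5 = (a ∧ (a ⊙ b)) ⊕ (((a ⊙ b) ⊙ (a ∧ (a ⊙ b))) ⊕ (a ∧ (a ⊙ b)))
At a=0, b=1: circuit gives 1, formula gives 0.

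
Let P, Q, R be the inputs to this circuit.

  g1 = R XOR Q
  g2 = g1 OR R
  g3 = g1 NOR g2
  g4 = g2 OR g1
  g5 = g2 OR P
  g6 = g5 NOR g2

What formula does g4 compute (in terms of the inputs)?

g1 = R XOR Q
g2 = g1 OR R = (R XOR Q) OR R
g4 = g2 OR g1 = ((R XOR Q) OR R) OR (R XOR Q)

((R XOR Q) OR R) OR (R XOR Q)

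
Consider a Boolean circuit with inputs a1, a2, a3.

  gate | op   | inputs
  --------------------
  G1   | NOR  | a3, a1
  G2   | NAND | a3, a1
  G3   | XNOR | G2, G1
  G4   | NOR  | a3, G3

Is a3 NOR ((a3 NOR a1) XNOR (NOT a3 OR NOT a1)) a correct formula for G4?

G1 = a3 NOR a1
G2 = a3 NAND a1
G3 = G2 XNOR G1 = (a3 NAND a1) XNOR (a3 NOR a1)
G4 = a3 NOR G3 = a3 NOR ((a3 NAND a1) XNOR (a3 NOR a1))
At a1=0, a2=0, a3=0: circuit gives 0, formula gives 0.
At a1=1, a2=0, a3=0: circuit gives 1, formula gives 1.
Agrees on all 8 inputs.

Yes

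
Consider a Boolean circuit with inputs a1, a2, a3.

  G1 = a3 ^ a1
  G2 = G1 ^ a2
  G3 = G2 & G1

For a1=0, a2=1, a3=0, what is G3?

0

G1 = 0 ^ 0 = 0
G2 = 0 ^ 1 = 1
G3 = 1 & 0 = 0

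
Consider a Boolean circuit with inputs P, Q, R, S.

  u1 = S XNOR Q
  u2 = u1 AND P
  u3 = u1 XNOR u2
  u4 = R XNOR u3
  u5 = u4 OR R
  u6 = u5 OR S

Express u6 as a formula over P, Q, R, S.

((R XNOR ((S XNOR Q) XNOR ((S XNOR Q) AND P))) OR R) OR S

u1 = S XNOR Q
u2 = u1 AND P = (S XNOR Q) AND P
u3 = u1 XNOR u2 = (S XNOR Q) XNOR ((S XNOR Q) AND P)
u4 = R XNOR u3 = R XNOR ((S XNOR Q) XNOR ((S XNOR Q) AND P))
u5 = u4 OR R = (R XNOR ((S XNOR Q) XNOR ((S XNOR Q) AND P))) OR R
u6 = u5 OR S = ((R XNOR ((S XNOR Q) XNOR ((S XNOR Q) AND P))) OR R) OR S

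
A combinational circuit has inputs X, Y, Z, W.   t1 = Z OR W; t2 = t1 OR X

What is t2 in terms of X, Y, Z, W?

(Z OR W) OR X

t1 = Z OR W
t2 = t1 OR X = (Z OR W) OR X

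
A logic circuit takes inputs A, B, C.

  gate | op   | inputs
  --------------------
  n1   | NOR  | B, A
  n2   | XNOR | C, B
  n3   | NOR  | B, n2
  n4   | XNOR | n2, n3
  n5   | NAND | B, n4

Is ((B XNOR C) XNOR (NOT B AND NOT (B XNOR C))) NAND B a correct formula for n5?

Yes

n2 = C XNOR B
n3 = B NOR n2 = B NOR (C XNOR B)
n4 = n2 XNOR n3 = (C XNOR B) XNOR (B NOR (C XNOR B))
n5 = B NAND n4 = B NAND ((C XNOR B) XNOR (B NOR (C XNOR B)))
At A=0, B=1, C=0: circuit gives 0, formula gives 0.
At A=0, B=0, C=0: circuit gives 1, formula gives 1.
Agrees on all 8 inputs.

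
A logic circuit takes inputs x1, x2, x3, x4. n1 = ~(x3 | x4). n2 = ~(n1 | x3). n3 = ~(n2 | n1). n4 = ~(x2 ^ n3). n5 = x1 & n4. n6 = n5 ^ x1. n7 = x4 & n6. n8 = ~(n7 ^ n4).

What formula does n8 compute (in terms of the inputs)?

~((x4 & ((x1 & (~(x2 ^ (~((~((~(x3 | x4)) | x3)) | (~(x3 | x4))))))) ^ x1)) ^ (~(x2 ^ (~((~((~(x3 | x4)) | x3)) | (~(x3 | x4)))))))

n1 = ~(x3 | x4)
n2 = ~(n1 | x3) = ~((~(x3 | x4)) | x3)
n3 = ~(n2 | n1) = ~((~((~(x3 | x4)) | x3)) | (~(x3 | x4)))
n4 = ~(x2 ^ n3) = ~(x2 ^ (~((~((~(x3 | x4)) | x3)) | (~(x3 | x4)))))
n5 = x1 & n4 = x1 & (~(x2 ^ (~((~((~(x3 | x4)) | x3)) | (~(x3 | x4))))))
n6 = n5 ^ x1 = (x1 & (~(x2 ^ (~((~((~(x3 | x4)) | x3)) | (~(x3 | x4))))))) ^ x1
n7 = x4 & n6 = x4 & ((x1 & (~(x2 ^ (~((~((~(x3 | x4)) | x3)) | (~(x3 | x4))))))) ^ x1)
n8 = ~(n7 ^ n4) = ~((x4 & ((x1 & (~(x2 ^ (~((~((~(x3 | x4)) | x3)) | (~(x3 | x4))))))) ^ x1)) ^ (~(x2 ^ (~((~((~(x3 | x4)) | x3)) | (~(x3 | x4)))))))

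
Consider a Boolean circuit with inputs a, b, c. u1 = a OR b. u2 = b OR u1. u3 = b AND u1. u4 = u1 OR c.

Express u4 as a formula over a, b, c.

(a OR b) OR c

u1 = a OR b
u4 = u1 OR c = (a OR b) OR c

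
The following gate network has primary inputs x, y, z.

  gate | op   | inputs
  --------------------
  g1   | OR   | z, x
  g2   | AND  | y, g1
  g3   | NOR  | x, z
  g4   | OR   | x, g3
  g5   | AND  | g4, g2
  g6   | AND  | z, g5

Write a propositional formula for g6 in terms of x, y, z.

g1 = z OR x
g2 = y AND g1 = y AND (z OR x)
g3 = x NOR z
g4 = x OR g3 = x OR (x NOR z)
g5 = g4 AND g2 = (x OR (x NOR z)) AND (y AND (z OR x))
g6 = z AND g5 = z AND ((x OR (x NOR z)) AND (y AND (z OR x)))

z AND ((x OR (x NOR z)) AND (y AND (z OR x)))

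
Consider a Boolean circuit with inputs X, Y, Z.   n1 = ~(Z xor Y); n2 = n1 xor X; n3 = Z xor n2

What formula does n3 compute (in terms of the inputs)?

n1 = ~(Z xor Y)
n2 = n1 xor X = (~(Z xor Y)) xor X
n3 = Z xor n2 = Z xor ((~(Z xor Y)) xor X)

Z xor ((~(Z xor Y)) xor X)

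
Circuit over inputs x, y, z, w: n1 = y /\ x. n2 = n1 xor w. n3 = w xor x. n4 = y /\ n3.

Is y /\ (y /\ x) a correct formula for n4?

n3 = w xor x
n4 = y /\ n3 = y /\ (w xor x)
At x=0, y=1, z=0, w=1: circuit gives 1, formula gives 0.

No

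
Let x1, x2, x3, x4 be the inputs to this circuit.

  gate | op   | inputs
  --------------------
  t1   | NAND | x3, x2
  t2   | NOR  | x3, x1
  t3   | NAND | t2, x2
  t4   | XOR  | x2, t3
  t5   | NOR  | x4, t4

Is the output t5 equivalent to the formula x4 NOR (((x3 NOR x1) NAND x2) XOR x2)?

t2 = x3 NOR x1
t3 = t2 NAND x2 = (x3 NOR x1) NAND x2
t4 = x2 XOR t3 = x2 XOR ((x3 NOR x1) NAND x2)
t5 = x4 NOR t4 = x4 NOR (x2 XOR ((x3 NOR x1) NAND x2))
At x1=0, x2=0, x3=0, x4=0: circuit gives 0, formula gives 0.
At x1=0, x2=1, x3=1, x4=0: circuit gives 1, formula gives 1.
Agrees on all 16 inputs.

Yes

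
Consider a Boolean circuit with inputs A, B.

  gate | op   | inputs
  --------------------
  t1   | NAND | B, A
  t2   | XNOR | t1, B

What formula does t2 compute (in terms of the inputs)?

t1 = B NAND A
t2 = t1 XNOR B = (B NAND A) XNOR B

(B NAND A) XNOR B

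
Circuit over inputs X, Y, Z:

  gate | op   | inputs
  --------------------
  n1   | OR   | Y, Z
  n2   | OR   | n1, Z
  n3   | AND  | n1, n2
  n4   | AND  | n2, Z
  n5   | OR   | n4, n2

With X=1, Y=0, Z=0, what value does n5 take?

n1 = 0 OR 0 = 0
n2 = 0 OR 0 = 0
n4 = 0 AND 0 = 0
n5 = 0 OR 0 = 0

0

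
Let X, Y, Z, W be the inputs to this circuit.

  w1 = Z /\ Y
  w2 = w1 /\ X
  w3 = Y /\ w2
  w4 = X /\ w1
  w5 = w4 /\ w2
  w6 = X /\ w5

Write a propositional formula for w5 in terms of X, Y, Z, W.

w1 = Z /\ Y
w2 = w1 /\ X = (Z /\ Y) /\ X
w4 = X /\ w1 = X /\ (Z /\ Y)
w5 = w4 /\ w2 = (X /\ (Z /\ Y)) /\ ((Z /\ Y) /\ X)

(X /\ (Z /\ Y)) /\ ((Z /\ Y) /\ X)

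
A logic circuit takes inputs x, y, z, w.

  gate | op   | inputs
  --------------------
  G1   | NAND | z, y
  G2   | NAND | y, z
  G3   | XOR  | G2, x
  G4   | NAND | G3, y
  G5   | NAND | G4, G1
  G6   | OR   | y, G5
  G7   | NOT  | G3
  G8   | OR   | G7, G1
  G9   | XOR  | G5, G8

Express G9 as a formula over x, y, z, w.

((((y NAND z) XOR x) NAND y) NAND (z NAND y)) XOR (NOT ((y NAND z) XOR x) OR (z NAND y))

G1 = z NAND y
G2 = y NAND z
G3 = G2 XOR x = (y NAND z) XOR x
G4 = G3 NAND y = ((y NAND z) XOR x) NAND y
G5 = G4 NAND G1 = (((y NAND z) XOR x) NAND y) NAND (z NAND y)
G7 = NOT G3 = NOT ((y NAND z) XOR x)
G8 = G7 OR G1 = NOT ((y NAND z) XOR x) OR (z NAND y)
G9 = G5 XOR G8 = ((((y NAND z) XOR x) NAND y) NAND (z NAND y)) XOR (NOT ((y NAND z) XOR x) OR (z NAND y))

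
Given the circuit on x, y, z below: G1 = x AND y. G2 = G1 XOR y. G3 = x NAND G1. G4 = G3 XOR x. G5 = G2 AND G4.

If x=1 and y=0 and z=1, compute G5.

0

G1 = 1 AND 0 = 0
G2 = 0 XOR 0 = 0
G3 = 1 NAND 0 = 1
G4 = 1 XOR 1 = 0
G5 = 0 AND 0 = 0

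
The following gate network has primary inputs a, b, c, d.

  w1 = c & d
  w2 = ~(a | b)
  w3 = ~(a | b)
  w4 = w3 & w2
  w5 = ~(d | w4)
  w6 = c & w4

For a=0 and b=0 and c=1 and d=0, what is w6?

1

w2 = ~(0 | 0) = 1
w3 = ~(0 | 0) = 1
w4 = 1 & 1 = 1
w6 = 1 & 1 = 1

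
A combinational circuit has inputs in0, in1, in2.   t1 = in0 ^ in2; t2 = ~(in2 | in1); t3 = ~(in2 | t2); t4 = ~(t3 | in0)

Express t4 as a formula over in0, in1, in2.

~((~(in2 | (~(in2 | in1)))) | in0)

t2 = ~(in2 | in1)
t3 = ~(in2 | t2) = ~(in2 | (~(in2 | in1)))
t4 = ~(t3 | in0) = ~((~(in2 | (~(in2 | in1)))) | in0)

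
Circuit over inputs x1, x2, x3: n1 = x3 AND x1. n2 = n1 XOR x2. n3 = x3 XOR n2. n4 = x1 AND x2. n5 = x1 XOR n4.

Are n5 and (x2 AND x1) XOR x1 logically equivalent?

n4 = x1 AND x2
n5 = x1 XOR n4 = x1 XOR (x1 AND x2)
At x1=0, x2=0, x3=0: circuit gives 0, formula gives 0.
At x1=1, x2=0, x3=0: circuit gives 1, formula gives 1.
Agrees on all 8 inputs.

Yes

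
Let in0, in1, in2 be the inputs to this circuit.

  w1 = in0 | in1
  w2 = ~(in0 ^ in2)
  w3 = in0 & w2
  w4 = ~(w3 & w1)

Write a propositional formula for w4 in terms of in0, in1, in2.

~((in0 & (~(in0 ^ in2))) & (in0 | in1))

w1 = in0 | in1
w2 = ~(in0 ^ in2)
w3 = in0 & w2 = in0 & (~(in0 ^ in2))
w4 = ~(w3 & w1) = ~((in0 & (~(in0 ^ in2))) & (in0 | in1))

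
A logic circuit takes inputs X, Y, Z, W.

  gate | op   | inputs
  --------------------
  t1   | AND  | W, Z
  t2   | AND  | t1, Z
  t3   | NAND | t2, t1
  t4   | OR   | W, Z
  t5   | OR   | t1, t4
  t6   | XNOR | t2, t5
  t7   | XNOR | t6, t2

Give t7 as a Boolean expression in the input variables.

t1 = W AND Z
t2 = t1 AND Z = (W AND Z) AND Z
t4 = W OR Z
t5 = t1 OR t4 = (W AND Z) OR (W OR Z)
t6 = t2 XNOR t5 = ((W AND Z) AND Z) XNOR ((W AND Z) OR (W OR Z))
t7 = t6 XNOR t2 = (((W AND Z) AND Z) XNOR ((W AND Z) OR (W OR Z))) XNOR ((W AND Z) AND Z)

(((W AND Z) AND Z) XNOR ((W AND Z) OR (W OR Z))) XNOR ((W AND Z) AND Z)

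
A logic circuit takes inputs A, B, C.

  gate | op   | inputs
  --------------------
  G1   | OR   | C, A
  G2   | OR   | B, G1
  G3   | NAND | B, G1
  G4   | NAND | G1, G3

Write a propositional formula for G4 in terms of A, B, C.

(C OR A) NAND (B NAND (C OR A))

G1 = C OR A
G3 = B NAND G1 = B NAND (C OR A)
G4 = G1 NAND G3 = (C OR A) NAND (B NAND (C OR A))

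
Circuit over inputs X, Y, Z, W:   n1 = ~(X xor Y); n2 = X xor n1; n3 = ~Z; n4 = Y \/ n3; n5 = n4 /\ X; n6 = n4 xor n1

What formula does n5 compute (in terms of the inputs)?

n3 = ~Z
n4 = Y \/ n3 = Y \/ ~Z
n5 = n4 /\ X = (Y \/ ~Z) /\ X

(Y \/ ~Z) /\ X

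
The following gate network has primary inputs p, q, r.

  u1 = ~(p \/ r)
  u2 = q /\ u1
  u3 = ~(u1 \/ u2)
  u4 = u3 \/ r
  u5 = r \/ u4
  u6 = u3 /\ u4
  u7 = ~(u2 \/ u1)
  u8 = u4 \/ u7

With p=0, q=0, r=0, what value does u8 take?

u1 = ~(0 \/ 0) = 1
u2 = 0 /\ 1 = 0
u3 = ~(1 \/ 0) = 0
u4 = 0 \/ 0 = 0
u7 = ~(0 \/ 1) = 0
u8 = 0 \/ 0 = 0

0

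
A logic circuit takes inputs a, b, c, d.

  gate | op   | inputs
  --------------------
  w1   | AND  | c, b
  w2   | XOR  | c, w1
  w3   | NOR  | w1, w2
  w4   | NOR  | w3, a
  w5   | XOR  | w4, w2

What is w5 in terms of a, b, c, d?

w1 = c AND b
w2 = c XOR w1 = c XOR (c AND b)
w3 = w1 NOR w2 = (c AND b) NOR (c XOR (c AND b))
w4 = w3 NOR a = ((c AND b) NOR (c XOR (c AND b))) NOR a
w5 = w4 XOR w2 = (((c AND b) NOR (c XOR (c AND b))) NOR a) XOR (c XOR (c AND b))

(((c AND b) NOR (c XOR (c AND b))) NOR a) XOR (c XOR (c AND b))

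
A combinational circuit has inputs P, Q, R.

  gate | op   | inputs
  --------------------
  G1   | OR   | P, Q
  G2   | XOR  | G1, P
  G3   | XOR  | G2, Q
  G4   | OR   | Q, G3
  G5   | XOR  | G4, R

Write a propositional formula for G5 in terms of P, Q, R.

(Q OR (((P OR Q) XOR P) XOR Q)) XOR R

G1 = P OR Q
G2 = G1 XOR P = (P OR Q) XOR P
G3 = G2 XOR Q = ((P OR Q) XOR P) XOR Q
G4 = Q OR G3 = Q OR (((P OR Q) XOR P) XOR Q)
G5 = G4 XOR R = (Q OR (((P OR Q) XOR P) XOR Q)) XOR R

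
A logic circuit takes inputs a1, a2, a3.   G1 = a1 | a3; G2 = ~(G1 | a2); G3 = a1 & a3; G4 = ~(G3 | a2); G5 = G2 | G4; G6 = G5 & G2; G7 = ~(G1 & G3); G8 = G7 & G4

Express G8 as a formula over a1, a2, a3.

G1 = a1 | a3
G3 = a1 & a3
G4 = ~(G3 | a2) = ~((a1 & a3) | a2)
G7 = ~(G1 & G3) = ~((a1 | a3) & (a1 & a3))
G8 = G7 & G4 = (~((a1 | a3) & (a1 & a3))) & (~((a1 & a3) | a2))

(~((a1 | a3) & (a1 & a3))) & (~((a1 & a3) | a2))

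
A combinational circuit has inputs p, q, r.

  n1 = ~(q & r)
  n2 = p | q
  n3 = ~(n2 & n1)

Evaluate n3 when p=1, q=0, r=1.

n1 = ~(0 & 1) = 1
n2 = 1 | 0 = 1
n3 = ~(1 & 1) = 0

0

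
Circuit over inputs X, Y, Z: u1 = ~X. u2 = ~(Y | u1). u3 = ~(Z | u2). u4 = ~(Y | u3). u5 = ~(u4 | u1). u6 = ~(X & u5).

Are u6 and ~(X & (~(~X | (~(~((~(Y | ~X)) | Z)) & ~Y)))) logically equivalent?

u1 = ~X
u2 = ~(Y | u1) = ~(Y | ~X)
u3 = ~(Z | u2) = ~(Z | (~(Y | ~X)))
u4 = ~(Y | u3) = ~(Y | (~(Z | (~(Y | ~X)))))
u5 = ~(u4 | u1) = ~((~(Y | (~(Z | (~(Y | ~X)))))) | ~X)
u6 = ~(X & u5) = ~(X & (~((~(Y | (~(Z | (~(Y | ~X)))))) | ~X)))
At X=1, Y=1, Z=0: circuit gives 0, formula gives 0.
At X=0, Y=0, Z=0: circuit gives 1, formula gives 1.
Agrees on all 8 inputs.

Yes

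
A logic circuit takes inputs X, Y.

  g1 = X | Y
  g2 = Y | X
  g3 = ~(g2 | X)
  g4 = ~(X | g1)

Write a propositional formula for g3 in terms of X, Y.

g2 = Y | X
g3 = ~(g2 | X) = ~((Y | X) | X)

~((Y | X) | X)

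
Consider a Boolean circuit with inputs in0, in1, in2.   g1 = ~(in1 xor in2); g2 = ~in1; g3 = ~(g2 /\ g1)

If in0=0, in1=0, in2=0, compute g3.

0

g1 = ~(0 xor 0) = 1
g2 = ~0 = 1
g3 = ~(1 /\ 1) = 0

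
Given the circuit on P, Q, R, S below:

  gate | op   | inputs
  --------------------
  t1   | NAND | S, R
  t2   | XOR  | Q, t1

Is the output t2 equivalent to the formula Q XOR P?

t1 = S NAND R
t2 = Q XOR t1 = Q XOR (S NAND R)
At P=0, Q=0, R=0, S=0: circuit gives 1, formula gives 0.

No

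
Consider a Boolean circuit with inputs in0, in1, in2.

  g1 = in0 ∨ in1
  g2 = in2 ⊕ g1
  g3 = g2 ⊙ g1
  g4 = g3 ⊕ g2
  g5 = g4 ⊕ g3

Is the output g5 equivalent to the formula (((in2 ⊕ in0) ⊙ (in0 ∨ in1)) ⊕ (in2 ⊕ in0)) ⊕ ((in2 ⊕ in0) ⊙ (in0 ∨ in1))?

No

g1 = in0 ∨ in1
g2 = in2 ⊕ g1 = in2 ⊕ (in0 ∨ in1)
g3 = g2 ⊙ g1 = (in2 ⊕ (in0 ∨ in1)) ⊙ (in0 ∨ in1)
g4 = g3 ⊕ g2 = ((in2 ⊕ (in0 ∨ in1)) ⊙ (in0 ∨ in1)) ⊕ (in2 ⊕ (in0 ∨ in1))
g5 = g4 ⊕ g3 = (((in2 ⊕ (in0 ∨ in1)) ⊙ (in0 ∨ in1)) ⊕ (in2 ⊕ (in0 ∨ in1))) ⊕ ((in2 ⊕ (in0 ∨ in1)) ⊙ (in0 ∨ in1))
At in0=0, in1=1, in2=0: circuit gives 1, formula gives 0.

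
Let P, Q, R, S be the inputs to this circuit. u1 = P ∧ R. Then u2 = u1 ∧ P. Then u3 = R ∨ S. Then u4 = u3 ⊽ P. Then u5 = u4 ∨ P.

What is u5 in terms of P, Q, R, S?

u3 = R ∨ S
u4 = u3 ⊽ P = (R ∨ S) ⊽ P
u5 = u4 ∨ P = ((R ∨ S) ⊽ P) ∨ P

((R ∨ S) ⊽ P) ∨ P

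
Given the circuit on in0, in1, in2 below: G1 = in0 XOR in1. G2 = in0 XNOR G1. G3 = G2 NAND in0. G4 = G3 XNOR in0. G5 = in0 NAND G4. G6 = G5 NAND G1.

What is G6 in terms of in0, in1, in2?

G1 = in0 XOR in1
G2 = in0 XNOR G1 = in0 XNOR (in0 XOR in1)
G3 = G2 NAND in0 = (in0 XNOR (in0 XOR in1)) NAND in0
G4 = G3 XNOR in0 = ((in0 XNOR (in0 XOR in1)) NAND in0) XNOR in0
G5 = in0 NAND G4 = in0 NAND (((in0 XNOR (in0 XOR in1)) NAND in0) XNOR in0)
G6 = G5 NAND G1 = (in0 NAND (((in0 XNOR (in0 XOR in1)) NAND in0) XNOR in0)) NAND (in0 XOR in1)

(in0 NAND (((in0 XNOR (in0 XOR in1)) NAND in0) XNOR in0)) NAND (in0 XOR in1)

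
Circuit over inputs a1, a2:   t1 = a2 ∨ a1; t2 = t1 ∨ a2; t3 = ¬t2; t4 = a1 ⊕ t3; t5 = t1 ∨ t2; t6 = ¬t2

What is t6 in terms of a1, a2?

¬((a2 ∨ a1) ∨ a2)

t1 = a2 ∨ a1
t2 = t1 ∨ a2 = (a2 ∨ a1) ∨ a2
t6 = ¬t2 = ¬((a2 ∨ a1) ∨ a2)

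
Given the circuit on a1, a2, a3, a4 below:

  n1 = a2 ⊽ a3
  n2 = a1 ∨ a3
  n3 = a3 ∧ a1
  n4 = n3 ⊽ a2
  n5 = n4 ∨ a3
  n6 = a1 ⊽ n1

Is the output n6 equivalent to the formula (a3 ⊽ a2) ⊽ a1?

Yes

n1 = a2 ⊽ a3
n6 = a1 ⊽ n1 = a1 ⊽ (a2 ⊽ a3)
At a1=0, a2=0, a3=0, a4=0: circuit gives 0, formula gives 0.
At a1=0, a2=0, a3=1, a4=0: circuit gives 1, formula gives 1.
Agrees on all 16 inputs.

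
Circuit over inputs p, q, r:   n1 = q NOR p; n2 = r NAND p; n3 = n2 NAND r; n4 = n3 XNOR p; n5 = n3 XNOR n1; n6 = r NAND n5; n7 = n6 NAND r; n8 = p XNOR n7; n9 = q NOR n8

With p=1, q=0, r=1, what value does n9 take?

n1 = 0 NOR 1 = 0
n2 = 1 NAND 1 = 0
n3 = 0 NAND 1 = 1
n5 = 1 XNOR 0 = 0
n6 = 1 NAND 0 = 1
n7 = 1 NAND 1 = 0
n8 = 1 XNOR 0 = 0
n9 = 0 NOR 0 = 1

1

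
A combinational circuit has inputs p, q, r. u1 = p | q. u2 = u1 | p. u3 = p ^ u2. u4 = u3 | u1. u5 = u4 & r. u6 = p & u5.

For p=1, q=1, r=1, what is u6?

1

u1 = 1 | 1 = 1
u2 = 1 | 1 = 1
u3 = 1 ^ 1 = 0
u4 = 0 | 1 = 1
u5 = 1 & 1 = 1
u6 = 1 & 1 = 1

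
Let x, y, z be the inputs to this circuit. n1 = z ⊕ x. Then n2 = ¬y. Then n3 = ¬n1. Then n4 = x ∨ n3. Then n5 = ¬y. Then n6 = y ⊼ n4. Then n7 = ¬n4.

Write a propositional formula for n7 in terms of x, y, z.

¬(x ∨ ¬(z ⊕ x))

n1 = z ⊕ x
n3 = ¬n1 = ¬(z ⊕ x)
n4 = x ∨ n3 = x ∨ ¬(z ⊕ x)
n7 = ¬n4 = ¬(x ∨ ¬(z ⊕ x))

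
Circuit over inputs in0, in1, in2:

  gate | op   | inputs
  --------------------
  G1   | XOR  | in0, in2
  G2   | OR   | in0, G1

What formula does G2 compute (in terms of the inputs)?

in0 OR (in0 XOR in2)

G1 = in0 XOR in2
G2 = in0 OR G1 = in0 OR (in0 XOR in2)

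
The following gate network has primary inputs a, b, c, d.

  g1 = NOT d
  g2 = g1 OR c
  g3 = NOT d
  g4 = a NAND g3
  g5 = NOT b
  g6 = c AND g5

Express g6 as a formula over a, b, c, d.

c AND NOT b

g5 = NOT b
g6 = c AND g5 = c AND NOT b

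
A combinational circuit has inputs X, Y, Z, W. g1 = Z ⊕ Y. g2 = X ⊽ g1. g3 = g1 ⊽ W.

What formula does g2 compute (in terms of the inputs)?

g1 = Z ⊕ Y
g2 = X ⊽ g1 = X ⊽ (Z ⊕ Y)

X ⊽ (Z ⊕ Y)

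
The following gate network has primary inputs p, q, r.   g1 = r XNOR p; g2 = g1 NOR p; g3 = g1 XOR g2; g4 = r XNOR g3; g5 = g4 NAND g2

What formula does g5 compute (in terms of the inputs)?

g1 = r XNOR p
g2 = g1 NOR p = (r XNOR p) NOR p
g3 = g1 XOR g2 = (r XNOR p) XOR ((r XNOR p) NOR p)
g4 = r XNOR g3 = r XNOR ((r XNOR p) XOR ((r XNOR p) NOR p))
g5 = g4 NAND g2 = (r XNOR ((r XNOR p) XOR ((r XNOR p) NOR p))) NAND ((r XNOR p) NOR p)

(r XNOR ((r XNOR p) XOR ((r XNOR p) NOR p))) NAND ((r XNOR p) NOR p)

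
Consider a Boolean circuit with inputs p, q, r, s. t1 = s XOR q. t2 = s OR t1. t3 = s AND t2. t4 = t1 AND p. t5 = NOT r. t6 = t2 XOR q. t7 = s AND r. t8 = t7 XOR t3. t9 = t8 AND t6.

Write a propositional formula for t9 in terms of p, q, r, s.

((s AND r) XOR (s AND (s OR (s XOR q)))) AND ((s OR (s XOR q)) XOR q)

t1 = s XOR q
t2 = s OR t1 = s OR (s XOR q)
t3 = s AND t2 = s AND (s OR (s XOR q))
t6 = t2 XOR q = (s OR (s XOR q)) XOR q
t7 = s AND r
t8 = t7 XOR t3 = (s AND r) XOR (s AND (s OR (s XOR q)))
t9 = t8 AND t6 = ((s AND r) XOR (s AND (s OR (s XOR q)))) AND ((s OR (s XOR q)) XOR q)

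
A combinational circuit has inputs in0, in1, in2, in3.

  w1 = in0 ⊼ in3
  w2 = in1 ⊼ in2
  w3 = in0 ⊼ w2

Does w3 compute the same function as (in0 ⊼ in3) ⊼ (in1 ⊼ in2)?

w2 = in1 ⊼ in2
w3 = in0 ⊼ w2 = in0 ⊼ (in1 ⊼ in2)
At in0=0, in1=0, in2=0, in3=0: circuit gives 1, formula gives 0.

No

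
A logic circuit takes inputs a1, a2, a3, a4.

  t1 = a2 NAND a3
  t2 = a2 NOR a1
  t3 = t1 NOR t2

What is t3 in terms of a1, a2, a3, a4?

t1 = a2 NAND a3
t2 = a2 NOR a1
t3 = t1 NOR t2 = (a2 NAND a3) NOR (a2 NOR a1)

(a2 NAND a3) NOR (a2 NOR a1)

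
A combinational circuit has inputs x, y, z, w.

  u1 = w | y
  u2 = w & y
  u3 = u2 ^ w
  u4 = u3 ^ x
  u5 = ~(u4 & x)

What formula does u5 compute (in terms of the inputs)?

~((((w & y) ^ w) ^ x) & x)

u2 = w & y
u3 = u2 ^ w = (w & y) ^ w
u4 = u3 ^ x = ((w & y) ^ w) ^ x
u5 = ~(u4 & x) = ~((((w & y) ^ w) ^ x) & x)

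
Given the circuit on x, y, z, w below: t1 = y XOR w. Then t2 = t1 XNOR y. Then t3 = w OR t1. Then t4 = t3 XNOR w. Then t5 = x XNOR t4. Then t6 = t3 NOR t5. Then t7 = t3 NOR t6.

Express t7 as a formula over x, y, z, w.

(w OR (y XOR w)) NOR ((w OR (y XOR w)) NOR (x XNOR ((w OR (y XOR w)) XNOR w)))

t1 = y XOR w
t3 = w OR t1 = w OR (y XOR w)
t4 = t3 XNOR w = (w OR (y XOR w)) XNOR w
t5 = x XNOR t4 = x XNOR ((w OR (y XOR w)) XNOR w)
t6 = t3 NOR t5 = (w OR (y XOR w)) NOR (x XNOR ((w OR (y XOR w)) XNOR w))
t7 = t3 NOR t6 = (w OR (y XOR w)) NOR ((w OR (y XOR w)) NOR (x XNOR ((w OR (y XOR w)) XNOR w)))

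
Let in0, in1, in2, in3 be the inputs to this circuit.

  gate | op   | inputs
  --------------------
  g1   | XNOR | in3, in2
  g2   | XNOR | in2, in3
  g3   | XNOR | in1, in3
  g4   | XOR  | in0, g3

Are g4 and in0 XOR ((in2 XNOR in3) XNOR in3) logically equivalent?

g3 = in1 XNOR in3
g4 = in0 XOR g3 = in0 XOR (in1 XNOR in3)
At in0=0, in1=0, in2=0, in3=0: circuit gives 1, formula gives 0.

No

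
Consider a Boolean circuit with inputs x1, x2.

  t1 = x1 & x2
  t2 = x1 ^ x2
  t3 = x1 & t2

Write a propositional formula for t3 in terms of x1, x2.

x1 & (x1 ^ x2)

t2 = x1 ^ x2
t3 = x1 & t2 = x1 & (x1 ^ x2)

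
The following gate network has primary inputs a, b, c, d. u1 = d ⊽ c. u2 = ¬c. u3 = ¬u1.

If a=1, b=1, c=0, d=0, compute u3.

0

u1 = 0 ⊽ 0 = 1
u3 = ¬1 = 0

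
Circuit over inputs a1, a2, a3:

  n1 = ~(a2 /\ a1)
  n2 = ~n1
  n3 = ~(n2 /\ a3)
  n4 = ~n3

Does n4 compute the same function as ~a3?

n1 = ~(a2 /\ a1)
n2 = ~n1 = ~(~(a2 /\ a1))
n3 = ~(n2 /\ a3) = ~(~(~(a2 /\ a1)) /\ a3)
n4 = ~n3 = ~(~(~(~(a2 /\ a1)) /\ a3))
At a1=0, a2=0, a3=0: circuit gives 0, formula gives 1.

No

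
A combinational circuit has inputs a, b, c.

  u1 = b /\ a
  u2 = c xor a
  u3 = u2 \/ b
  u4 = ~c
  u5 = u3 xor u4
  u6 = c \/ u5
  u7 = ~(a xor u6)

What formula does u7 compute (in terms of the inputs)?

u2 = c xor a
u3 = u2 \/ b = (c xor a) \/ b
u4 = ~c
u5 = u3 xor u4 = ((c xor a) \/ b) xor ~c
u6 = c \/ u5 = c \/ (((c xor a) \/ b) xor ~c)
u7 = ~(a xor u6) = ~(a xor (c \/ (((c xor a) \/ b) xor ~c)))

~(a xor (c \/ (((c xor a) \/ b) xor ~c)))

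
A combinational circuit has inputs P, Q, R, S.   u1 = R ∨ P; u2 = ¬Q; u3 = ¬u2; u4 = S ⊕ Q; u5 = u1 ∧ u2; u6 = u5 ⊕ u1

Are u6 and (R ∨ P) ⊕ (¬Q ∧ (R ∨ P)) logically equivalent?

Yes

u1 = R ∨ P
u2 = ¬Q
u5 = u1 ∧ u2 = (R ∨ P) ∧ ¬Q
u6 = u5 ⊕ u1 = ((R ∨ P) ∧ ¬Q) ⊕ (R ∨ P)
At P=0, Q=0, R=0, S=0: circuit gives 0, formula gives 0.
At P=0, Q=1, R=1, S=0: circuit gives 1, formula gives 1.
Agrees on all 16 inputs.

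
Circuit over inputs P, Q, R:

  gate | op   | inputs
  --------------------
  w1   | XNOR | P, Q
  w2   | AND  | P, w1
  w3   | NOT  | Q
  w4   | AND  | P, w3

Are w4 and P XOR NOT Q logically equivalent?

w3 = NOT Q
w4 = P AND w3 = P AND NOT Q
At P=0, Q=0, R=0: circuit gives 0, formula gives 1.

No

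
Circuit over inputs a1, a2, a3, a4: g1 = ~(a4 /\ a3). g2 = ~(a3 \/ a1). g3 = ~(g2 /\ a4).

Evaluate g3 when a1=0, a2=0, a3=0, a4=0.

g2 = ~(0 \/ 0) = 1
g3 = ~(1 /\ 0) = 1

1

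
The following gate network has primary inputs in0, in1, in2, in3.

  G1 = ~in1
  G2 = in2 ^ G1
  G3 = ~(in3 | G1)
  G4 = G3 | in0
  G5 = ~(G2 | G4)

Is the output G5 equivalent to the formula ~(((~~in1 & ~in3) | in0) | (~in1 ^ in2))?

G1 = ~in1
G2 = in2 ^ G1 = in2 ^ ~in1
G3 = ~(in3 | G1) = ~(in3 | ~in1)
G4 = G3 | in0 = (~(in3 | ~in1)) | in0
G5 = ~(G2 | G4) = ~((in2 ^ ~in1) | ((~(in3 | ~in1)) | in0))
At in0=0, in1=0, in2=0, in3=0: circuit gives 0, formula gives 0.
At in0=0, in1=0, in2=1, in3=0: circuit gives 1, formula gives 1.
Agrees on all 16 inputs.

Yes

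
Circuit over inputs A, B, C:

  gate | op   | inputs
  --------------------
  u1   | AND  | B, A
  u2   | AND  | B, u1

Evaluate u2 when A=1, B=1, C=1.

1

u1 = 1 AND 1 = 1
u2 = 1 AND 1 = 1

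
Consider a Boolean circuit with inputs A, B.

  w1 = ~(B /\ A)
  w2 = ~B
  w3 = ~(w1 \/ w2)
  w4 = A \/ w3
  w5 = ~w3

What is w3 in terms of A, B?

~((~(B /\ A)) \/ ~B)

w1 = ~(B /\ A)
w2 = ~B
w3 = ~(w1 \/ w2) = ~((~(B /\ A)) \/ ~B)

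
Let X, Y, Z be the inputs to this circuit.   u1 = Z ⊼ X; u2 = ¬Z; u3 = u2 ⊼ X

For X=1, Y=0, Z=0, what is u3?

0

u2 = ¬0 = 1
u3 = 1 ⊼ 1 = 0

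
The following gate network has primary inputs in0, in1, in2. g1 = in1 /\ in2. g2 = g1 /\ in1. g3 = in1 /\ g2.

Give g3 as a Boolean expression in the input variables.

g1 = in1 /\ in2
g2 = g1 /\ in1 = (in1 /\ in2) /\ in1
g3 = in1 /\ g2 = in1 /\ ((in1 /\ in2) /\ in1)

in1 /\ ((in1 /\ in2) /\ in1)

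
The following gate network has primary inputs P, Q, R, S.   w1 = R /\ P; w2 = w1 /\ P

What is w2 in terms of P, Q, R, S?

(R /\ P) /\ P

w1 = R /\ P
w2 = w1 /\ P = (R /\ P) /\ P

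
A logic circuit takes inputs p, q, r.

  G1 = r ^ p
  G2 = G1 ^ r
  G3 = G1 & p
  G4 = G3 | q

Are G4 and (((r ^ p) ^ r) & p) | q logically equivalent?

G1 = r ^ p
G3 = G1 & p = (r ^ p) & p
G4 = G3 | q = ((r ^ p) & p) | q
At p=1, q=0, r=1: circuit gives 0, formula gives 1.

No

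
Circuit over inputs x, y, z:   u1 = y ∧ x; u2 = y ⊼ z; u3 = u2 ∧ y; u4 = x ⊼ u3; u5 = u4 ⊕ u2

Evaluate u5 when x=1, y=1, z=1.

u2 = 1 ⊼ 1 = 0
u3 = 0 ∧ 1 = 0
u4 = 1 ⊼ 0 = 1
u5 = 1 ⊕ 0 = 1

1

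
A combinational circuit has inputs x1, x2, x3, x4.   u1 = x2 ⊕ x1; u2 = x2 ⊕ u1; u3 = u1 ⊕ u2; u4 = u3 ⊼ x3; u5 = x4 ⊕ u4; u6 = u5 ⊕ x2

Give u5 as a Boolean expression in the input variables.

x4 ⊕ (((x2 ⊕ x1) ⊕ (x2 ⊕ (x2 ⊕ x1))) ⊼ x3)

u1 = x2 ⊕ x1
u2 = x2 ⊕ u1 = x2 ⊕ (x2 ⊕ x1)
u3 = u1 ⊕ u2 = (x2 ⊕ x1) ⊕ (x2 ⊕ (x2 ⊕ x1))
u4 = u3 ⊼ x3 = ((x2 ⊕ x1) ⊕ (x2 ⊕ (x2 ⊕ x1))) ⊼ x3
u5 = x4 ⊕ u4 = x4 ⊕ (((x2 ⊕ x1) ⊕ (x2 ⊕ (x2 ⊕ x1))) ⊼ x3)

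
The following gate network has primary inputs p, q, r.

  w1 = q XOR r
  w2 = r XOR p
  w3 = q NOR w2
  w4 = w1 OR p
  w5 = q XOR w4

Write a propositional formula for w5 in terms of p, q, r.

q XOR ((q XOR r) OR p)

w1 = q XOR r
w4 = w1 OR p = (q XOR r) OR p
w5 = q XOR w4 = q XOR ((q XOR r) OR p)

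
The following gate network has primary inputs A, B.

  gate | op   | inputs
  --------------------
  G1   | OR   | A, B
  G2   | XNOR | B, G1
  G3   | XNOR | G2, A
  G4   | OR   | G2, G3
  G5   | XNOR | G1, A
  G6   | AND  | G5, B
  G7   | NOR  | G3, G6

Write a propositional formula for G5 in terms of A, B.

G1 = A OR B
G5 = G1 XNOR A = (A OR B) XNOR A

(A OR B) XNOR A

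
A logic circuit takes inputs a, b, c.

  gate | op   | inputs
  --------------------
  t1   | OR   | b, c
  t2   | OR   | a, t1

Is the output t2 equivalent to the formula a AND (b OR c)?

t1 = b OR c
t2 = a OR t1 = a OR (b OR c)
At a=0, b=0, c=1: circuit gives 1, formula gives 0.

No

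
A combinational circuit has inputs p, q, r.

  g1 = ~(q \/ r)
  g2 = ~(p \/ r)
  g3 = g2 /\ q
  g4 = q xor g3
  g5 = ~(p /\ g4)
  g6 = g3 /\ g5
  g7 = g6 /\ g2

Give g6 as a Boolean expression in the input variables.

((~(p \/ r)) /\ q) /\ (~(p /\ (q xor ((~(p \/ r)) /\ q))))

g2 = ~(p \/ r)
g3 = g2 /\ q = (~(p \/ r)) /\ q
g4 = q xor g3 = q xor ((~(p \/ r)) /\ q)
g5 = ~(p /\ g4) = ~(p /\ (q xor ((~(p \/ r)) /\ q)))
g6 = g3 /\ g5 = ((~(p \/ r)) /\ q) /\ (~(p /\ (q xor ((~(p \/ r)) /\ q))))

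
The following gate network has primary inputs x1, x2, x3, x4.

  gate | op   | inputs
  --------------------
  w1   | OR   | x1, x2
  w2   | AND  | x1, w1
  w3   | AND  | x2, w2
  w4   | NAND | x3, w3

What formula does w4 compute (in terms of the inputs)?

w1 = x1 OR x2
w2 = x1 AND w1 = x1 AND (x1 OR x2)
w3 = x2 AND w2 = x2 AND (x1 AND (x1 OR x2))
w4 = x3 NAND w3 = x3 NAND (x2 AND (x1 AND (x1 OR x2)))

x3 NAND (x2 AND (x1 AND (x1 OR x2)))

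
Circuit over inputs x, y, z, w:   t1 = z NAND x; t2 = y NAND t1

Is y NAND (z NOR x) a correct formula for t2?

t1 = z NAND x
t2 = y NAND t1 = y NAND (z NAND x)
At x=0, y=1, z=1, w=0: circuit gives 0, formula gives 1.

No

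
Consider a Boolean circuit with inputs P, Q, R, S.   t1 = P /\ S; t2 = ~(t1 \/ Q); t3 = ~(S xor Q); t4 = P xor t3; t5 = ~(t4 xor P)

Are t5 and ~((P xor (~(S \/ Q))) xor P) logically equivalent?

No

t3 = ~(S xor Q)
t4 = P xor t3 = P xor (~(S xor Q))
t5 = ~(t4 xor P) = ~((P xor (~(S xor Q))) xor P)
At P=0, Q=1, R=0, S=1: circuit gives 0, formula gives 1.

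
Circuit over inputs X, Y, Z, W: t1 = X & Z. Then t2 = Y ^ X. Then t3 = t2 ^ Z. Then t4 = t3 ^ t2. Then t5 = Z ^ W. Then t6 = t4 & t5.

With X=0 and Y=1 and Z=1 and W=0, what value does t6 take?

1

t2 = 1 ^ 0 = 1
t3 = 1 ^ 1 = 0
t4 = 0 ^ 1 = 1
t5 = 1 ^ 0 = 1
t6 = 1 & 1 = 1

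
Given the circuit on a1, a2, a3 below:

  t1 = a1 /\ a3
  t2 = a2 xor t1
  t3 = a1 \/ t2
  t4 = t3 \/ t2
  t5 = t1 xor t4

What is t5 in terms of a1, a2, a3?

t1 = a1 /\ a3
t2 = a2 xor t1 = a2 xor (a1 /\ a3)
t3 = a1 \/ t2 = a1 \/ (a2 xor (a1 /\ a3))
t4 = t3 \/ t2 = (a1 \/ (a2 xor (a1 /\ a3))) \/ (a2 xor (a1 /\ a3))
t5 = t1 xor t4 = (a1 /\ a3) xor ((a1 \/ (a2 xor (a1 /\ a3))) \/ (a2 xor (a1 /\ a3)))

(a1 /\ a3) xor ((a1 \/ (a2 xor (a1 /\ a3))) \/ (a2 xor (a1 /\ a3)))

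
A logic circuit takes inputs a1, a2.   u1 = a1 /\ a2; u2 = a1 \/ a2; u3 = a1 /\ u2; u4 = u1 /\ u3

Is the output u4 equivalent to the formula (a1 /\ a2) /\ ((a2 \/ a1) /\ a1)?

u1 = a1 /\ a2
u2 = a1 \/ a2
u3 = a1 /\ u2 = a1 /\ (a1 \/ a2)
u4 = u1 /\ u3 = (a1 /\ a2) /\ (a1 /\ (a1 \/ a2))
At a1=0, a2=0: circuit gives 0, formula gives 0.
At a1=1, a2=1: circuit gives 1, formula gives 1.
Agrees on all 4 inputs.

Yes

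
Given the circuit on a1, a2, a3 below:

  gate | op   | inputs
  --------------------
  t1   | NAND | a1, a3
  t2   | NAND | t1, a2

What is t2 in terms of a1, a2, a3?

(a1 NAND a3) NAND a2

t1 = a1 NAND a3
t2 = t1 NAND a2 = (a1 NAND a3) NAND a2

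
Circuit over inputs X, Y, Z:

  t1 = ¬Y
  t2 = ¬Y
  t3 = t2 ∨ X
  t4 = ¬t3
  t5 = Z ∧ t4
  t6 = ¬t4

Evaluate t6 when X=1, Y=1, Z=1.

1

t2 = ¬1 = 0
t3 = 0 ∨ 1 = 1
t4 = ¬1 = 0
t6 = ¬0 = 1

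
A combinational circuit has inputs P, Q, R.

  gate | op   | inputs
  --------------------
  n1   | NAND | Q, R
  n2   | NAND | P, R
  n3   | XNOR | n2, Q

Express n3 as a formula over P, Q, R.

(P NAND R) XNOR Q

n2 = P NAND R
n3 = n2 XNOR Q = (P NAND R) XNOR Q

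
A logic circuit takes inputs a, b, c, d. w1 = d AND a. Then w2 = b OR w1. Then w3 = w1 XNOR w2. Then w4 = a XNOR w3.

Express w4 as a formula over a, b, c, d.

a XNOR ((d AND a) XNOR (b OR (d AND a)))

w1 = d AND a
w2 = b OR w1 = b OR (d AND a)
w3 = w1 XNOR w2 = (d AND a) XNOR (b OR (d AND a))
w4 = a XNOR w3 = a XNOR ((d AND a) XNOR (b OR (d AND a)))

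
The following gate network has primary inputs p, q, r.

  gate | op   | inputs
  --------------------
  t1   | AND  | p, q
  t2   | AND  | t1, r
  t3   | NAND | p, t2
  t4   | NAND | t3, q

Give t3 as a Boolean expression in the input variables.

t1 = p AND q
t2 = t1 AND r = (p AND q) AND r
t3 = p NAND t2 = p NAND ((p AND q) AND r)

p NAND ((p AND q) AND r)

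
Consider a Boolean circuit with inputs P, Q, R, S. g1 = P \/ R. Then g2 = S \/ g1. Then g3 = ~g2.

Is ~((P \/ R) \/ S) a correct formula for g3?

Yes

g1 = P \/ R
g2 = S \/ g1 = S \/ (P \/ R)
g3 = ~g2 = ~(S \/ (P \/ R))
At P=0, Q=0, R=0, S=1: circuit gives 0, formula gives 0.
At P=0, Q=0, R=0, S=0: circuit gives 1, formula gives 1.
Agrees on all 16 inputs.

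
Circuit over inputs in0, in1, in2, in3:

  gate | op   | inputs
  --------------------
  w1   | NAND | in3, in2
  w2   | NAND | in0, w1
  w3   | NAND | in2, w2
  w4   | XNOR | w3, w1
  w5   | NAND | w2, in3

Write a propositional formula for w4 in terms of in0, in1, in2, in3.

(in2 NAND (in0 NAND (in3 NAND in2))) XNOR (in3 NAND in2)

w1 = in3 NAND in2
w2 = in0 NAND w1 = in0 NAND (in3 NAND in2)
w3 = in2 NAND w2 = in2 NAND (in0 NAND (in3 NAND in2))
w4 = w3 XNOR w1 = (in2 NAND (in0 NAND (in3 NAND in2))) XNOR (in3 NAND in2)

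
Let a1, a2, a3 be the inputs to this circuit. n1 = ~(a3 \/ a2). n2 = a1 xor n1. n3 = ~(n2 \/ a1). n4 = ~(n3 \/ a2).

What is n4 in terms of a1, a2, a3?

~((~((a1 xor (~(a3 \/ a2))) \/ a1)) \/ a2)

n1 = ~(a3 \/ a2)
n2 = a1 xor n1 = a1 xor (~(a3 \/ a2))
n3 = ~(n2 \/ a1) = ~((a1 xor (~(a3 \/ a2))) \/ a1)
n4 = ~(n3 \/ a2) = ~((~((a1 xor (~(a3 \/ a2))) \/ a1)) \/ a2)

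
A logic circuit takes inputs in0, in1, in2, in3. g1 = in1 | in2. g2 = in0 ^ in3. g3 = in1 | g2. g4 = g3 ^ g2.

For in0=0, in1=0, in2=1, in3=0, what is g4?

g2 = 0 ^ 0 = 0
g3 = 0 | 0 = 0
g4 = 0 ^ 0 = 0

0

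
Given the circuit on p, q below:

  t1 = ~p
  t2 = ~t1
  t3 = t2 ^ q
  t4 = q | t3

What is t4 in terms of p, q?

t1 = ~p
t2 = ~t1 = ~~p
t3 = t2 ^ q = ~~p ^ q
t4 = q | t3 = q | (~~p ^ q)

q | (~~p ^ q)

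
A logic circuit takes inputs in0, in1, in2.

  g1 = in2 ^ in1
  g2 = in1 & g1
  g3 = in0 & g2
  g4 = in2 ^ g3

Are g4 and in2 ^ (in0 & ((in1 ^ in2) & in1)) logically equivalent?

g1 = in2 ^ in1
g2 = in1 & g1 = in1 & (in2 ^ in1)
g3 = in0 & g2 = in0 & (in1 & (in2 ^ in1))
g4 = in2 ^ g3 = in2 ^ (in0 & (in1 & (in2 ^ in1)))
At in0=0, in1=0, in2=0: circuit gives 0, formula gives 0.
At in0=0, in1=0, in2=1: circuit gives 1, formula gives 1.
Agrees on all 8 inputs.

Yes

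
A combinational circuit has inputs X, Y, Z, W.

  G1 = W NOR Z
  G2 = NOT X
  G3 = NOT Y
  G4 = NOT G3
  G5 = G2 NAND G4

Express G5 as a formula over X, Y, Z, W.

NOT X NAND NOT NOT Y

G2 = NOT X
G3 = NOT Y
G4 = NOT G3 = NOT NOT Y
G5 = G2 NAND G4 = NOT X NAND NOT NOT Y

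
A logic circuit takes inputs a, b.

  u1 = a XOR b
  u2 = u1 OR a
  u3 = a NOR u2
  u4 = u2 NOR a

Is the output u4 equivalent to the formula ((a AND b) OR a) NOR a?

u1 = a XOR b
u2 = u1 OR a = (a XOR b) OR a
u4 = u2 NOR a = ((a XOR b) OR a) NOR a
At a=0, b=1: circuit gives 0, formula gives 1.

No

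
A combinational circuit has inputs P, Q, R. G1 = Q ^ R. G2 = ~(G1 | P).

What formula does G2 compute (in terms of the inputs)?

G1 = Q ^ R
G2 = ~(G1 | P) = ~((Q ^ R) | P)

~((Q ^ R) | P)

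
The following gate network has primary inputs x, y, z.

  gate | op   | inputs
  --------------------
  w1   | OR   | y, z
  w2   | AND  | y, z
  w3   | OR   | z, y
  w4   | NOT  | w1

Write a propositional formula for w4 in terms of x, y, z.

NOT (y OR z)

w1 = y OR z
w4 = NOT w1 = NOT (y OR z)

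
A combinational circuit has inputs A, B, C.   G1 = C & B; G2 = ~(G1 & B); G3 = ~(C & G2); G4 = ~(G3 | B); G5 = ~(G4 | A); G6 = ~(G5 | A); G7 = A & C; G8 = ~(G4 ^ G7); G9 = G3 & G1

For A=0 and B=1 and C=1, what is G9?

G1 = 1 & 1 = 1
G2 = ~(1 & 1) = 0
G3 = ~(1 & 0) = 1
G9 = 1 & 1 = 1

1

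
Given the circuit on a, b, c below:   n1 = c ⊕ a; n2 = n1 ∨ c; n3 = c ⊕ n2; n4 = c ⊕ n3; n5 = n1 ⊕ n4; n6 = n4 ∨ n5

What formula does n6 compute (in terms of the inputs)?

n1 = c ⊕ a
n2 = n1 ∨ c = (c ⊕ a) ∨ c
n3 = c ⊕ n2 = c ⊕ ((c ⊕ a) ∨ c)
n4 = c ⊕ n3 = c ⊕ (c ⊕ ((c ⊕ a) ∨ c))
n5 = n1 ⊕ n4 = (c ⊕ a) ⊕ (c ⊕ (c ⊕ ((c ⊕ a) ∨ c)))
n6 = n4 ∨ n5 = (c ⊕ (c ⊕ ((c ⊕ a) ∨ c))) ∨ ((c ⊕ a) ⊕ (c ⊕ (c ⊕ ((c ⊕ a) ∨ c))))

(c ⊕ (c ⊕ ((c ⊕ a) ∨ c))) ∨ ((c ⊕ a) ⊕ (c ⊕ (c ⊕ ((c ⊕ a) ∨ c))))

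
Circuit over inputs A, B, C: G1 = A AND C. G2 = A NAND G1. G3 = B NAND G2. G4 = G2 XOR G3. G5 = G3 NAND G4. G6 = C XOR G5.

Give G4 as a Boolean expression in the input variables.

(A NAND (A AND C)) XOR (B NAND (A NAND (A AND C)))

G1 = A AND C
G2 = A NAND G1 = A NAND (A AND C)
G3 = B NAND G2 = B NAND (A NAND (A AND C))
G4 = G2 XOR G3 = (A NAND (A AND C)) XOR (B NAND (A NAND (A AND C)))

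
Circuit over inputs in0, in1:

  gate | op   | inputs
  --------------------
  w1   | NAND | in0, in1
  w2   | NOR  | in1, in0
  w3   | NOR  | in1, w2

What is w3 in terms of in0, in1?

in1 NOR (in1 NOR in0)

w2 = in1 NOR in0
w3 = in1 NOR w2 = in1 NOR (in1 NOR in0)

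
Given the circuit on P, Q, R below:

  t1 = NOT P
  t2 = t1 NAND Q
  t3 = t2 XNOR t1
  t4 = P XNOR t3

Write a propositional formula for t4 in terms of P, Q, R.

t1 = NOT P
t2 = t1 NAND Q = NOT P NAND Q
t3 = t2 XNOR t1 = (NOT P NAND Q) XNOR NOT P
t4 = P XNOR t3 = P XNOR ((NOT P NAND Q) XNOR NOT P)

P XNOR ((NOT P NAND Q) XNOR NOT P)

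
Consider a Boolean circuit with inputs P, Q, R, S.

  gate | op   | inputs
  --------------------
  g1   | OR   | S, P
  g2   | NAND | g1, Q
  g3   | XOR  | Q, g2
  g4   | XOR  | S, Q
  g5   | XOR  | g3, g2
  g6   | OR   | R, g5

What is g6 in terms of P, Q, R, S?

g1 = S OR P
g2 = g1 NAND Q = (S OR P) NAND Q
g3 = Q XOR g2 = Q XOR ((S OR P) NAND Q)
g5 = g3 XOR g2 = (Q XOR ((S OR P) NAND Q)) XOR ((S OR P) NAND Q)
g6 = R OR g5 = R OR ((Q XOR ((S OR P) NAND Q)) XOR ((S OR P) NAND Q))

R OR ((Q XOR ((S OR P) NAND Q)) XOR ((S OR P) NAND Q))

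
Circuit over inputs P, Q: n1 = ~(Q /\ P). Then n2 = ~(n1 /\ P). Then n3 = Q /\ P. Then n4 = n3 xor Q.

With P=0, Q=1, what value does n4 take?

n3 = 1 /\ 0 = 0
n4 = 0 xor 1 = 1

1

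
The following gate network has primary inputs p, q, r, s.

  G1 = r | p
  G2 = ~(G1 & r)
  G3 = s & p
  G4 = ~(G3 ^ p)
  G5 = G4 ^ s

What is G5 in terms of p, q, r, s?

G3 = s & p
G4 = ~(G3 ^ p) = ~((s & p) ^ p)
G5 = G4 ^ s = (~((s & p) ^ p)) ^ s

(~((s & p) ^ p)) ^ s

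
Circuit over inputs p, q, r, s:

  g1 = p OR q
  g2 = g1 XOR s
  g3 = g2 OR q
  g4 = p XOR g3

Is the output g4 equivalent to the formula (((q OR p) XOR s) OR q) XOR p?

g1 = p OR q
g2 = g1 XOR s = (p OR q) XOR s
g3 = g2 OR q = ((p OR q) XOR s) OR q
g4 = p XOR g3 = p XOR (((p OR q) XOR s) OR q)
At p=0, q=0, r=0, s=0: circuit gives 0, formula gives 0.
At p=0, q=0, r=0, s=1: circuit gives 1, formula gives 1.
Agrees on all 16 inputs.

Yes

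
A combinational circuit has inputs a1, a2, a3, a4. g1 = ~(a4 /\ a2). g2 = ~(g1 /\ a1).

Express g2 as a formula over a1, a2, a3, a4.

~((~(a4 /\ a2)) /\ a1)

g1 = ~(a4 /\ a2)
g2 = ~(g1 /\ a1) = ~((~(a4 /\ a2)) /\ a1)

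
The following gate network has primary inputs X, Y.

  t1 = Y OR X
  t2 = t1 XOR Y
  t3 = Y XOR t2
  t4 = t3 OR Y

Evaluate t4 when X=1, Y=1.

t1 = 1 OR 1 = 1
t2 = 1 XOR 1 = 0
t3 = 1 XOR 0 = 1
t4 = 1 OR 1 = 1

1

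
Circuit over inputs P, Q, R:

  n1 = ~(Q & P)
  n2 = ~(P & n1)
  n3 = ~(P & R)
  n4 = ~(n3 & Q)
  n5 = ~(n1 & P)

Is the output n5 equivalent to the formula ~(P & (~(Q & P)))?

Yes

n1 = ~(Q & P)
n5 = ~(n1 & P) = ~((~(Q & P)) & P)
At P=1, Q=0, R=0: circuit gives 0, formula gives 0.
At P=0, Q=0, R=0: circuit gives 1, formula gives 1.
Agrees on all 8 inputs.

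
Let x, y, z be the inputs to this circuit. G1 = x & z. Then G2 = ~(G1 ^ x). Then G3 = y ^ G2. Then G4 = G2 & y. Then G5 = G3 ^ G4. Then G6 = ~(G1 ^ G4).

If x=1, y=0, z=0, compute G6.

1

G1 = 1 & 0 = 0
G2 = ~(0 ^ 1) = 0
G4 = 0 & 0 = 0
G6 = ~(0 ^ 0) = 1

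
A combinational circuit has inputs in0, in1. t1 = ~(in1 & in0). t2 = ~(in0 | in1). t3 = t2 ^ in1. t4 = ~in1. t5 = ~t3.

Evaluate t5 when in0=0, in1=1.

t2 = ~(0 | 1) = 0
t3 = 0 ^ 1 = 1
t5 = ~1 = 0

0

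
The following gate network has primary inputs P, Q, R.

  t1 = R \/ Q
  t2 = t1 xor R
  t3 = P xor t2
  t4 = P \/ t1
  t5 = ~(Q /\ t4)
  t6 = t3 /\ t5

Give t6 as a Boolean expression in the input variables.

(P xor ((R \/ Q) xor R)) /\ (~(Q /\ (P \/ (R \/ Q))))

t1 = R \/ Q
t2 = t1 xor R = (R \/ Q) xor R
t3 = P xor t2 = P xor ((R \/ Q) xor R)
t4 = P \/ t1 = P \/ (R \/ Q)
t5 = ~(Q /\ t4) = ~(Q /\ (P \/ (R \/ Q)))
t6 = t3 /\ t5 = (P xor ((R \/ Q) xor R)) /\ (~(Q /\ (P \/ (R \/ Q))))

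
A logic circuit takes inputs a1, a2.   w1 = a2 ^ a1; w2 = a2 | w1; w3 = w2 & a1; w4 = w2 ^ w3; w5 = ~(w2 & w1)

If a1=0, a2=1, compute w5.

0

w1 = 1 ^ 0 = 1
w2 = 1 | 1 = 1
w5 = ~(1 & 1) = 0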